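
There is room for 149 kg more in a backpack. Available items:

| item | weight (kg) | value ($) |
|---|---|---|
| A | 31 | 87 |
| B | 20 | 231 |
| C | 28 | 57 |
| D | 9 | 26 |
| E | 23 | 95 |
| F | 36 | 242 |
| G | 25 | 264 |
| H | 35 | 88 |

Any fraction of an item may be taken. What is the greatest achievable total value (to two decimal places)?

957.57

Greedy by value/weight ratio, highest first.
Order: B (231/20=11.55) > G (264/25=10.56) > F (242/36=6.72) > E (95/23=4.13) > D (26/9=2.89) > A (87/31=2.81) > H (88/35=2.51) > C (57/28=2.04)
Fill: take B (20 @ 231) → take G (25 @ 264) → take F (36 @ 242) → take E (23 @ 95) → take D (9 @ 26) → take A (31 @ 87) → take 5/35 of H → 12.57; 149/149 used.
Total value = 957.57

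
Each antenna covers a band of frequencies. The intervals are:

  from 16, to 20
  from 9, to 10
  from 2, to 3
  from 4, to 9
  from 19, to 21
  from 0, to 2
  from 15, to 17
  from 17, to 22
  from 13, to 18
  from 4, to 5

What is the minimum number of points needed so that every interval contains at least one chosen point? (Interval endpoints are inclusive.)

Sort by right endpoint; whenever an interval is uncovered, place a point at its right end.
Sorted: [0,2] [2,3] [4,5] [4,9] [9,10] [15,17] [13,18] [16,20] [19,21] [17,22]
{[0,2],[2,3]} hit by 2; {[4,5],[4,9]} hit by 5; {[9,10]} hit by 10; {[15,17],[13,18],[16,20]} hit by 17; {[19,21],[17,22]} hit by 21.
Points: 2, 5, 10, 17, 21 (5 total).

5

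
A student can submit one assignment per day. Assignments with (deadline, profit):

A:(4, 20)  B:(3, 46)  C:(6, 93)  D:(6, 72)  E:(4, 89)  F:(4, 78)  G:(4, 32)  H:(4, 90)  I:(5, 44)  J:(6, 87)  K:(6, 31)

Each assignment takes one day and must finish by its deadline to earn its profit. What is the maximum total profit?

509

Take jobs in profit order; each goes to the latest open slot no later than its deadline.
Profit order: C=93 H=90 E=89 J=87 F=78 D=72 B=46 I=44 G=32 K=31 A=20
Assign: C→slot 6, H→slot 4, E→slot 3, J→slot 5, F→slot 2, D→slot 1, B skipped, I skipped, G skipped, K skipped, A skipped.
Slots: [1:D] [2:F] [3:E] [4:H] [5:J] [6:C]
Profit = 72 + 78 + 89 + 90 + 87 + 93 = 509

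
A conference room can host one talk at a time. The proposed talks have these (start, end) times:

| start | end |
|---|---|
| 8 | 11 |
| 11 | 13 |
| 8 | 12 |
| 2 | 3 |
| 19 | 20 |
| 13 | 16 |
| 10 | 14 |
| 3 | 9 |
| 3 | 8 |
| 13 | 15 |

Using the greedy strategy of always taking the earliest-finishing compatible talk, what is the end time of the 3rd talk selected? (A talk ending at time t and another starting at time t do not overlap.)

11

Order by finish time; keep every interval that doesn't clash with the previous kept one.
Sorted by end: (2,3)  (3,8)  (3,9)  (8,11)  (8,12)  (11,13)  (10,14)  (13,15)  (13,16)  (19,20)
take (2,3); take (3,8); skip (3,9); take (8,11); take (11,13); take (13,15); skip (13,16); take (19,20).
Selected: (2,3) (3,8) (8,11) (11,13) (13,15) (19,20)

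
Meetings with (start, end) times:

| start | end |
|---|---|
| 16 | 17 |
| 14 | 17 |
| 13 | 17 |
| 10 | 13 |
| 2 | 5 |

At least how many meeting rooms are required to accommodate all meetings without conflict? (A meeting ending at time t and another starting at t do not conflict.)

The answer is the maximum number of intervals overlapping at any instant.
starts: [2, 10, 13, 14, 16]
ends:   [5, 13, 17, 17, 17]
s2→1 e5→0 s10→1 e13→0 s13→1 s14→2 s16→3  — peak 3.

3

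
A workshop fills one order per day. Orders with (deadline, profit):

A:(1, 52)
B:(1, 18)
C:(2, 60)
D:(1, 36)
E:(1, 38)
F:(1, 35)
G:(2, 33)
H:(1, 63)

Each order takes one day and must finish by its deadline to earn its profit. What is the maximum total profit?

123

Profit order: H=63 C=60 A=52 E=38 D=36 F=35 G=33 B=18
Assign: H→slot 1, C→slot 2, A skipped, E skipped, D skipped, F skipped, G skipped, B skipped.
Slots: [1:H] [2:C]
Profit = 63 + 60 = 123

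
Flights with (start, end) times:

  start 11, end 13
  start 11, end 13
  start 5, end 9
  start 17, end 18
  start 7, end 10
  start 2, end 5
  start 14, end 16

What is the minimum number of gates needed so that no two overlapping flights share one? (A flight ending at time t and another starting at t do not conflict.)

The answer is the maximum number of intervals overlapping at any instant.
Events (time:±→running): 2:+→1 5:-→0 5:+→1 7:+→2 … peak 2.

2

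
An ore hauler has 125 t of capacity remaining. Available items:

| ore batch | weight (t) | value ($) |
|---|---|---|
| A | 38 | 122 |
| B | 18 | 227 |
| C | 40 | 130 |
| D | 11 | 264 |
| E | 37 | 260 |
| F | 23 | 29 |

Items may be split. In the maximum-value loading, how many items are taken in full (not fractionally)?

4

Greedy by value/weight ratio, highest first.
Order: D (264/11=24.00) > B (227/18=12.61) > E (260/37=7.03) > C (130/40=3.25) > A (122/38=3.21) > F (29/23=1.26)
Fill: take D (11 @ 264) → take B (18 @ 227) → take E (37 @ 260) → take C (40 @ 130) → take 19/38 of A → 61.00; 125/125 used.
4 item(s) taken whole; one partial (take 19/38 of A).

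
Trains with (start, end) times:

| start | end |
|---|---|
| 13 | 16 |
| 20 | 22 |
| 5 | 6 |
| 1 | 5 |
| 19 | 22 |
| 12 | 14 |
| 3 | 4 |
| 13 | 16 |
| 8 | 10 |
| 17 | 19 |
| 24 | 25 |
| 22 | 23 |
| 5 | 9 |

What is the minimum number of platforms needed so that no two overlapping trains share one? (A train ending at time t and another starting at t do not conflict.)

3

Count concurrent intervals with a sweep; the peak is the room count.
Events (time:±→running): 1:+→1 3:+→2 4:-→1 5:-→0 5:+→1 5:+→2 6:-→1 8:+→2 9:-→1 10:-→0 12:+→1 13:+→2 13:+→3 … peak 3.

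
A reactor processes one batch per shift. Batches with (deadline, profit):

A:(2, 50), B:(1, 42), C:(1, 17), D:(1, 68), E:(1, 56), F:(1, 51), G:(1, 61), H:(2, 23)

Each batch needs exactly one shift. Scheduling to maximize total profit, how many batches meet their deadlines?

Sort by profit descending; place each in the latest free slot ≤ its deadline.
By profit: D(d1,68), G(d1,61), E(d1,56), F(d1,51), A(d2,50), B(d1,42), H(d2,23), C(d1,17)
D→slot 1; G skipped; E skipped; F skipped; A→slot 2; B skipped; H skipped; C skipped.
2 of 8 scheduled.

2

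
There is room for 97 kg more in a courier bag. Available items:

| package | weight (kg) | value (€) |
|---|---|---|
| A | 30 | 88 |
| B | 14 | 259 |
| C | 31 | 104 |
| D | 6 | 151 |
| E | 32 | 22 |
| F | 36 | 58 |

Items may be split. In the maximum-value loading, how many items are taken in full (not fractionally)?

Sort by value per unit weight and fill in that order.
Order: D (151/6=25.17) > B (259/14=18.50) > C (104/31=3.35) > A (88/30=2.93) > F (58/36=1.61) > E (22/32=0.69)
Fill: take D (6 @ 151) → take B (14 @ 259) → take C (31 @ 104) → take A (30 @ 88) → take 16/36 of F → 25.78; 97/97 used.
4 item(s) taken whole; one partial (take 16/36 of F).

4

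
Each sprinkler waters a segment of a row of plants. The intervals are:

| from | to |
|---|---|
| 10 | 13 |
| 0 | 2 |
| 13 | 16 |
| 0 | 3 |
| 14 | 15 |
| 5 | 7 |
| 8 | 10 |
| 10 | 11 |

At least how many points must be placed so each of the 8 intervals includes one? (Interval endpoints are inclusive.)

Process intervals by earliest right end; each time one isn't hit yet, stab at its right endpoint.
By right end: [0,2]  [0,3]  [5,7]  [8,10]  [10,11]  [10,13]  [14,15]  [13,16]
[0,2] uncovered → point at 2; [5,7] uncovered → point at 7; [8,10] uncovered → point at 10; [14,15] uncovered → point at 15.
Points: 2, 7, 10, 15 (4 total).

4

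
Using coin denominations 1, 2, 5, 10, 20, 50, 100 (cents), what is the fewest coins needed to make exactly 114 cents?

Greedy: take as many of the largest coin as possible, then repeat with the remainder.
114 − 1×100→14 − 1×10→4 − 2×2→0
Total coins = 1 + 1 + 2 = 4

4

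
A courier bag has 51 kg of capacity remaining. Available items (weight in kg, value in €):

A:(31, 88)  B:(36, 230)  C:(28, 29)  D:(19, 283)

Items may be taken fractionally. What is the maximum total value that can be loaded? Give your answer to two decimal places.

487.44

Order: D (283/19=14.89) > B (230/36=6.39) > A (88/31=2.84) > C (29/28=1.04)
Fill: take D (19 @ 283) → take 32/36 of B → 204.44; 51/51 used.
Total value = 487.44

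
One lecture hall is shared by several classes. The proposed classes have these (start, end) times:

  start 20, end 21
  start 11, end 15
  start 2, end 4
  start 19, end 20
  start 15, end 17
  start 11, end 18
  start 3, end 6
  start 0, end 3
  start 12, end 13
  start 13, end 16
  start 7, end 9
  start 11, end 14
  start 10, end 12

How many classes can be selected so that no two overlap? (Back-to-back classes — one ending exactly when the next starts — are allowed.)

By end time: (0,3), (2,4), (3,6), (7,9), (10,12), (12,13), (11,14), (11,15), (13,16), (15,17), (11,18), (19,20), (20,21).
Pick (0,3); next start ≥ 3 → (3,6); next start ≥ 6 → (7,9); next start ≥ 9 → (10,12); next start ≥ 12 → (12,13); next start ≥ 13 → (13,16); next start ≥ 16 → (19,20); next start ≥ 20 → (20,21).
Selected 8 classes.

8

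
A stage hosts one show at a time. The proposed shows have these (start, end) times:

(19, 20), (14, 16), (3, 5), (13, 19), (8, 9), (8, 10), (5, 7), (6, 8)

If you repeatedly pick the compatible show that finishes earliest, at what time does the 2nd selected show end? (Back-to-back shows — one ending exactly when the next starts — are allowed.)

7

Sort by end time and greedily take each interval whose start is ≥ the last chosen end.
Sorted by end: (3,5)  (5,7)  (6,8)  (8,9)  (8,10)  (14,16)  (13,19)  (19,20)
take (3,5); take (5,7); take (8,9); take (14,16); take (19,20).
Selected: (3,5) (5,7) (8,9) (14,16) (19,20)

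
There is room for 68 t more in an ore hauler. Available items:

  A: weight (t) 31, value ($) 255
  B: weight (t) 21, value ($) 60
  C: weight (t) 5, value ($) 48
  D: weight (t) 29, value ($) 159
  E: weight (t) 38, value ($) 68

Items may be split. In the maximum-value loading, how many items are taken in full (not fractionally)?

Greedy by value/weight ratio, highest first.
Order: C (48/5=9.60) > A (255/31=8.23) > D (159/29=5.48) > B (60/21=2.86) > E (68/38=1.79)
Fill: take C (5 @ 48) → take A (31 @ 255) → take D (29 @ 159) → take 3/21 of B → 8.57; 68/68 used.
3 item(s) taken whole; one partial (take 3/21 of B).

3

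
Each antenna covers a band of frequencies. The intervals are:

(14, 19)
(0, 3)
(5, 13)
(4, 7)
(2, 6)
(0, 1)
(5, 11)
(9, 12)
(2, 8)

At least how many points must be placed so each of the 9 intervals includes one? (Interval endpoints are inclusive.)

4

Process intervals by earliest right end; each time one isn't hit yet, stab at its right endpoint.
By right end: [0,1]  [0,3]  [2,6]  [4,7]  [2,8]  [5,11]  [9,12]  [5,13]  [14,19]
[0,1] uncovered → point at 1; [2,6] uncovered → point at 6; [9,12] uncovered → point at 12; [14,19] uncovered → point at 19.
Points: 1, 6, 12, 19 (4 total).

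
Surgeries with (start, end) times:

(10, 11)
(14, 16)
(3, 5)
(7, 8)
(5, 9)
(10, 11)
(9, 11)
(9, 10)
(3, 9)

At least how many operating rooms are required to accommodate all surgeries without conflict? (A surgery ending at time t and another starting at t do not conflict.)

The answer is the maximum number of intervals overlapping at any instant.
starts: [3, 3, 5, 7, 9, 9, 10, 10, 14]
ends:   [5, 8, 9, 9, 10, 11, 11, 11, 16]
s3→1 s3→2 e5→1 s5→2 s7→3  — peak 3.

3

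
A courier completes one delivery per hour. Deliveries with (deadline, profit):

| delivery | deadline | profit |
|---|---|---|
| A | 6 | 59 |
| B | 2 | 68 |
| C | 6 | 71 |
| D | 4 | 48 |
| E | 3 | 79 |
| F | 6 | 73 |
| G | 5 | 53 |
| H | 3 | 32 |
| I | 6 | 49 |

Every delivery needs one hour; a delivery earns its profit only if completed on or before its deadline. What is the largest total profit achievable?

Profit order: E=79 F=73 C=71 B=68 A=59 G=53 I=49 D=48 H=32
Assign: E→slot 3, F→slot 6, C→slot 5, B→slot 2, A→slot 4, G→slot 1, I skipped, D skipped, H skipped.
Slots: [1:G] [2:B] [3:E] [4:A] [5:C] [6:F]
Profit = 53 + 68 + 79 + 59 + 71 + 73 = 403

403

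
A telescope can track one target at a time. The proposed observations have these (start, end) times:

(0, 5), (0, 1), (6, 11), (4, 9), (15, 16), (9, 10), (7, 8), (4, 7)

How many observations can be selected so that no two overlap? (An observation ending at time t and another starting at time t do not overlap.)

5

Sort by end time and greedily take each interval whose start is ≥ the last chosen end.
By end time: (0,1), (0,5), (4,7), (7,8), (4,9), (9,10), (6,11), (15,16).
Pick (0,1); next start ≥ 1 → (4,7); next start ≥ 7 → (7,8); next start ≥ 8 → (9,10); next start ≥ 10 → (15,16).
Selected 5 observations.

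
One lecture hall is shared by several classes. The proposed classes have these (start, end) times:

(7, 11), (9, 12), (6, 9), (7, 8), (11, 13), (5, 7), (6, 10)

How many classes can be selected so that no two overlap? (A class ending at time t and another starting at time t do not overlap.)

Order by finish time; keep every interval that doesn't clash with the previous kept one.
Sorted by end: (5,7)  (7,8)  (6,9)  (6,10)  (7,11)  (9,12)  (11,13)
take (5,7); take (7,8); skip (6,10); skip (7,11); take (9,12).
Selected 3 classes.

3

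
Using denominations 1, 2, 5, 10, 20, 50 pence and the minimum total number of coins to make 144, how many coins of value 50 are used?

Greedy: take as many of the largest coin as possible, then repeat with the remainder.
144 = 2×50 + 2×20 + 2×2
Count of 50: 2

2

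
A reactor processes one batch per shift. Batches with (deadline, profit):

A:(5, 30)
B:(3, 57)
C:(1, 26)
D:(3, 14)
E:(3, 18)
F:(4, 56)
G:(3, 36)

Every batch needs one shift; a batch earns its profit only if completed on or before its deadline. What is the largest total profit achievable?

Sort by profit descending; place each in the latest free slot ≤ its deadline.
Profit order: B=57 F=56 G=36 A=30 C=26 E=18 D=14
Assign: B→slot 3, F→slot 4, G→slot 2, A→slot 5, C→slot 1, E skipped, D skipped.
Slots: [1:C] [2:G] [3:B] [4:F] [5:A]
Profit = 26 + 36 + 57 + 56 + 30 = 205

205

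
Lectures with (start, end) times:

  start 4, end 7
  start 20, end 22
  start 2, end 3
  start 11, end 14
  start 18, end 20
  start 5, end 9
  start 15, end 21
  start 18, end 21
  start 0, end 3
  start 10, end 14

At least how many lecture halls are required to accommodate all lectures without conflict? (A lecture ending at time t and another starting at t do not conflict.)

The answer is the maximum number of intervals overlapping at any instant.
Events (time:±→running): 0:+→1 2:+→2 3:-→1 3:-→0 4:+→1 5:+→2 7:-→1 9:-→0 10:+→1 11:+→2 14:-→1 14:-→0 15:+→1 18:+→2 18:+→3 … peak 3.

3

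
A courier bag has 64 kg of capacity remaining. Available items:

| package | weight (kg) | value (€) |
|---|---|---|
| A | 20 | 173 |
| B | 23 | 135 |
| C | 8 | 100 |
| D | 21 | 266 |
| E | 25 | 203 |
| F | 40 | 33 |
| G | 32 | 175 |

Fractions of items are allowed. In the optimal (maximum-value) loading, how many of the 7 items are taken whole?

3

Order: D (266/21=12.67) > C (100/8=12.50) > A (173/20=8.65) > E (203/25=8.12) > B (135/23=5.87) > G (175/32=5.47) > F (33/40=0.82)
Fill: take D (21 @ 266) → take C (8 @ 100) → take A (20 @ 173) → take 15/25 of E → 121.80; 64/64 used.
3 item(s) taken whole; one partial (take 15/25 of E).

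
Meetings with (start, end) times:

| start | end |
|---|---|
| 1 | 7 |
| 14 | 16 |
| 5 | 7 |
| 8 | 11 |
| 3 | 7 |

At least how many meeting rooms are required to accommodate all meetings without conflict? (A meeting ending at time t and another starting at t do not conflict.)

The answer is the maximum number of intervals overlapping at any instant.
Events (time:±→running): 1:+→1 3:+→2 5:+→3 … peak 3.

3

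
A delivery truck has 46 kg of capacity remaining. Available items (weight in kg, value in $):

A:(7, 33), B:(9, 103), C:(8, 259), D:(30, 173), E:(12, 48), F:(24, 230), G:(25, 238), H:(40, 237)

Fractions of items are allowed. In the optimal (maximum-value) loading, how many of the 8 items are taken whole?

3

Order: C (259/8=32.38) > B (103/9=11.44) > F (230/24=9.58) > G (238/25=9.52) > H (237/40=5.92) > D (173/30=5.77) > A (33/7=4.71) > E (48/12=4.00)
Fill: take C (8 @ 259) → take B (9 @ 103) → take F (24 @ 230) → take 5/25 of G → 47.60; 46/46 used.
3 item(s) taken whole; one partial (take 5/25 of G).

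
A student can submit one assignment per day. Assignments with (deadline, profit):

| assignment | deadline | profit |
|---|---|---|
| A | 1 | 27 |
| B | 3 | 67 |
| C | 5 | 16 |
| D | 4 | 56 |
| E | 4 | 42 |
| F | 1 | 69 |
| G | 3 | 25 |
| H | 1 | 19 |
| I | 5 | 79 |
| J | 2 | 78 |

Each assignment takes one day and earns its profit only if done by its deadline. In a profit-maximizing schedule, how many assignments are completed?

Profit order: I=79 J=78 F=69 B=67 D=56 E=42 A=27 G=25 H=19 C=16
Assign: I→slot 5, J→slot 2, F→slot 1, B→slot 3, D→slot 4, E skipped, A skipped, G skipped, H skipped, C skipped.
Slots: [1:F] [2:J] [3:B] [4:D] [5:I]
5 of 10 scheduled.

5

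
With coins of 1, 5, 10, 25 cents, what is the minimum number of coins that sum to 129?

9

129 = 5×25 + 4×1
Total coins = 5 + 4 = 9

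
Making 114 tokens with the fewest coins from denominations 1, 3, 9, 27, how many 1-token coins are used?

Use the largest denomination that fits, subtract, and repeat.
114 − 4×27→6 − 2×3→0
Count of 1: 0

0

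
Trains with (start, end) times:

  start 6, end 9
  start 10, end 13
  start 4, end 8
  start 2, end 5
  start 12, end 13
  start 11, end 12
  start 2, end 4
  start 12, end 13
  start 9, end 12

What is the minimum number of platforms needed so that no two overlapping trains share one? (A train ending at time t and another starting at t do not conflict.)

3

Count concurrent intervals with a sweep; the peak is the room count.
starts: [2, 2, 4, 6, 9, 10, 11, 12, 12]
ends:   [4, 5, 8, 9, 12, 12, 13, 13, 13]
s2→1 s2→2 e4→1 s4→2 e5→1 s6→2 e8→1 e9→0 s9→1 s10→2 s11→3  — peak 3.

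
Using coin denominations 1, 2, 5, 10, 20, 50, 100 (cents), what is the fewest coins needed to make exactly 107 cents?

3

107 − 1×100→7 − 1×5→2 − 1×2→0
Total coins = 1 + 1 + 1 = 3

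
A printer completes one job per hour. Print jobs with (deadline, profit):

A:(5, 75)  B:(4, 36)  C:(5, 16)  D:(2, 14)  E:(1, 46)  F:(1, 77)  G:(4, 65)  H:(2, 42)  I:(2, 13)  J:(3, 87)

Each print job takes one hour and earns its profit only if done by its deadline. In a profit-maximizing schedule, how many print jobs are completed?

5

Sort by profit descending; place each in the latest free slot ≤ its deadline.
Profit order: J=87 F=77 A=75 G=65 E=46 H=42 B=36 C=16 D=14 I=13
Assign: J→slot 3, F→slot 1, A→slot 5, G→slot 4, E skipped, H→slot 2, B skipped, C skipped, D skipped, I skipped.
Slots: [1:F] [2:H] [3:J] [4:G] [5:A]
5 of 10 scheduled.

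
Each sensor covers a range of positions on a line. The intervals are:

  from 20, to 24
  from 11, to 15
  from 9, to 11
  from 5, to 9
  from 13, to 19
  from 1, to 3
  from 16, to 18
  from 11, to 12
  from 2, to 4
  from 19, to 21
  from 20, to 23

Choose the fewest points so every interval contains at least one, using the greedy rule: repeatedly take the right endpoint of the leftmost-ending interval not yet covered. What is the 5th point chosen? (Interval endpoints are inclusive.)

By right end: [1,3]  [2,4]  [5,9]  [9,11]  [11,12]  [11,15]  [16,18]  [13,19]  [19,21]  [20,23]  [20,24]
[1,3] uncovered → point at 3; [5,9] uncovered → point at 9; [11,12] uncovered → point at 12; [16,18] uncovered → point at 18; [19,21] uncovered → point at 21.
Points: 3, 9, 12, 18, 21 (5 total).

21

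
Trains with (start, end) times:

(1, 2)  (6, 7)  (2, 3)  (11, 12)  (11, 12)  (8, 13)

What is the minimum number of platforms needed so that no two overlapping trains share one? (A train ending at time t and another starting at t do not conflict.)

Count concurrent intervals with a sweep; the peak is the room count.
starts: [1, 2, 6, 8, 11, 11]
ends:   [2, 3, 7, 12, 12, 13]
s1→1 e2→0 s2→1 e3→0 s6→1 e7→0 s8→1 s11→2 s11→3  — peak 3.

3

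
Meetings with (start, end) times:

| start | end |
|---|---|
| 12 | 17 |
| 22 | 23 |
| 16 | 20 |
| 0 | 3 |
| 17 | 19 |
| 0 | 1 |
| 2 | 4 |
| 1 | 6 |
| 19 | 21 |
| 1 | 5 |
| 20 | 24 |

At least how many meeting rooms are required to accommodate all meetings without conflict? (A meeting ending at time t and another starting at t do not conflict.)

4

The answer is the maximum number of intervals overlapping at any instant.
starts: [0, 0, 1, 1, 2, 12, 16, 17, 19, 20, 22]
ends:   [1, 3, 4, 5, 6, 17, 19, 20, 21, 23, 24]
s0→1 s0→2 e1→1 s1→2 s1→3 s2→4  — peak 4.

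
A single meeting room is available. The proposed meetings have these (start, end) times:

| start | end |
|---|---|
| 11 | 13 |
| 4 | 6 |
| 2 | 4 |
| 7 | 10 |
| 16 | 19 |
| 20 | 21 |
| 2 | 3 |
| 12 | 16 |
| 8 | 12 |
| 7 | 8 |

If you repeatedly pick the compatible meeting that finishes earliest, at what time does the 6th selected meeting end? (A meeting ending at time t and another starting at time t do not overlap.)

Order by finish time; keep every interval that doesn't clash with the previous kept one.
By end time: (2,3), (2,4), (4,6), (7,8), (7,10), (8,12), (11,13), (12,16), (16,19), (20,21).
Pick (2,3); next start ≥ 3 → (4,6); next start ≥ 6 → (7,8); next start ≥ 8 → (8,12); next start ≥ 12 → (12,16); next start ≥ 16 → (16,19); next start ≥ 19 → (20,21).
Selected: (2,3) (4,6) (7,8) (8,12) (12,16) (16,19) (20,21)

19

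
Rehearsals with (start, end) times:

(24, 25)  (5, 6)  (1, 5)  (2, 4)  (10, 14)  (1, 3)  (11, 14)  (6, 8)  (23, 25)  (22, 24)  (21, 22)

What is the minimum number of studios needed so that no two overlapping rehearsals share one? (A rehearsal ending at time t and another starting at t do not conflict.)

The answer is the maximum number of intervals overlapping at any instant.
Events (time:±→running): 1:+→1 1:+→2 2:+→3 … peak 3.

3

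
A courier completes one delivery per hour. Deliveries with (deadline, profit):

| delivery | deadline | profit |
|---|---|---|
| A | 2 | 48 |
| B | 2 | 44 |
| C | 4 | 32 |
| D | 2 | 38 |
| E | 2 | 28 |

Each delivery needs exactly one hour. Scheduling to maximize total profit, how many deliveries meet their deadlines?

3

Sort by profit descending; place each in the latest free slot ≤ its deadline.
Profit order: A=48 B=44 D=38 C=32 E=28
Assign: A→slot 2, B→slot 1, D skipped, C→slot 4, E skipped.
Slots: [1:B] [2:A] [4:C]
3 of 5 scheduled.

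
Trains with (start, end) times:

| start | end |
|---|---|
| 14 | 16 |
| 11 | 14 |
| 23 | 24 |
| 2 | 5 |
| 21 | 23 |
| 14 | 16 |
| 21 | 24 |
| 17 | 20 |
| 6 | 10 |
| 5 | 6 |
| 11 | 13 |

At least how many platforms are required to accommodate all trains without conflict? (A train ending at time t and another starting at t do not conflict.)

2

The answer is the maximum number of intervals overlapping at any instant.
starts: [2, 5, 6, 11, 11, 14, 14, 17, 21, 21, 23]
ends:   [5, 6, 10, 13, 14, 16, 16, 20, 23, 24, 24]
s2→1 e5→0 s5→1 e6→0 s6→1 e10→0 s11→1 s11→2  — peak 2.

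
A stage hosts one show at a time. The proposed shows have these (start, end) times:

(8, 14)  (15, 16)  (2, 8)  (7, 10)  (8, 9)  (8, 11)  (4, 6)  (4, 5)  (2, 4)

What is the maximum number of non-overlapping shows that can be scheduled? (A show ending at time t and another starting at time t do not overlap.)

4

Sort by end time and greedily take each interval whose start is ≥ the last chosen end.
Sorted by end: (2,4)  (4,5)  (4,6)  (2,8)  (8,9)  (7,10)  (8,11)  (8,14)  (15,16)
take (2,4); take (4,5); skip (2,8); take (8,9); skip (8,11); take (15,16).
Selected 4 shows.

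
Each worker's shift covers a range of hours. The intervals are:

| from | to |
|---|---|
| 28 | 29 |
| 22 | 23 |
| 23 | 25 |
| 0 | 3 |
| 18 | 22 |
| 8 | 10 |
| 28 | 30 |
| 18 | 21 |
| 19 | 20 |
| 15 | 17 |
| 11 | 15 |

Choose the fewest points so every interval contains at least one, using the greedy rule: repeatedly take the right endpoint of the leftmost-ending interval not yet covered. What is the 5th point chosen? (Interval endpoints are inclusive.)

23

Process intervals by earliest right end; each time one isn't hit yet, stab at its right endpoint.
By right end: [0,3]  [8,10]  [11,15]  [15,17]  [19,20]  [18,21]  [18,22]  [22,23]  [23,25]  [28,29]  [28,30]
[0,3] uncovered → point at 3; [8,10] uncovered → point at 10; [11,15] uncovered → point at 15; [19,20] uncovered → point at 20; [22,23] uncovered → point at 23; [28,29] uncovered → point at 29.
Points: 3, 10, 15, 20, 23, 29 (6 total).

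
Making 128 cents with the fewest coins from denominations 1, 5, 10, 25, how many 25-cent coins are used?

5

Use the largest denomination that fits, subtract, and repeat.
128 = 5×25 + 3×1
Count of 25: 5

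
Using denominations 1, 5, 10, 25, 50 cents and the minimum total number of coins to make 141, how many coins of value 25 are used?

Use the largest denomination that fits, subtract, and repeat.
141 − 2×50→41 − 1×25→16 − 1×10→6 − 1×5→1 − 1×1→0
Count of 25: 1

1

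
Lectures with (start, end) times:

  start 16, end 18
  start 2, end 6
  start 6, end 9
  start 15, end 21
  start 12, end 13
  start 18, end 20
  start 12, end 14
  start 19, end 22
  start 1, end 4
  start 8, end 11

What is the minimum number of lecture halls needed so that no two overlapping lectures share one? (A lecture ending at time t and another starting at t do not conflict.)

starts: [1, 2, 6, 8, 12, 12, 15, 16, 18, 19]
ends:   [4, 6, 9, 11, 13, 14, 18, 20, 21, 22]
s1→1 s2→2 e4→1 e6→0 s6→1 s8→2 e9→1 e11→0 s12→1 s12→2 e13→1 e14→0 s15→1 s16→2 e18→1 s18→2 s19→3  — peak 3.

3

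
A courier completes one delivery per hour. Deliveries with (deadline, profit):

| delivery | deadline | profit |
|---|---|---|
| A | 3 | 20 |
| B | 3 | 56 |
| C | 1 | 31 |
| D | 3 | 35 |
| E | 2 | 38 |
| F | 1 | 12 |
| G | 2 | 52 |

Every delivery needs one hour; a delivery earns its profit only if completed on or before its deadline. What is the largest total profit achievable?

Sort by profit descending; place each in the latest free slot ≤ its deadline.
By profit: B(d3,56), G(d2,52), E(d2,38), D(d3,35), C(d1,31), A(d3,20), F(d1,12)
B→slot 3; G→slot 2; E→slot 1; D skipped; C skipped; A skipped; F skipped.
Profit = 38 + 52 + 56 = 146

146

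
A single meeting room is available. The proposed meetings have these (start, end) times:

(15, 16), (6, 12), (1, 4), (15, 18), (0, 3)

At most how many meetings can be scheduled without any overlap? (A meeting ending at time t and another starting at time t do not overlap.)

Sorted by end: (0,3)  (1,4)  (6,12)  (15,16)  (15,18)
take (0,3); skip (1,4); take (6,12); take (15,16).
Selected 3 meetings.

3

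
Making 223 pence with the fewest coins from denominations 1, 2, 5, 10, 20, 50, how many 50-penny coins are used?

4

Greedy: take as many of the largest coin as possible, then repeat with the remainder.
223 − 4×50→23 − 1×20→3 − 1×2→1 − 1×1→0
Count of 50: 4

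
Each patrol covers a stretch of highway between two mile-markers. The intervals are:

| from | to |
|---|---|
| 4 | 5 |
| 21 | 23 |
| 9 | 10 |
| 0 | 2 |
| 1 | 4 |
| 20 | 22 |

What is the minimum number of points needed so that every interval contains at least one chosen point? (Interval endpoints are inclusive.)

4

Process intervals by earliest right end; each time one isn't hit yet, stab at its right endpoint.
Sorted: [0,2] [1,4] [4,5] [9,10] [20,22] [21,23]
{[0,2],[1,4]} hit by 2; {[4,5]} hit by 5; {[9,10]} hit by 10; {[20,22],[21,23]} hit by 22.
Points: 2, 5, 10, 22 (4 total).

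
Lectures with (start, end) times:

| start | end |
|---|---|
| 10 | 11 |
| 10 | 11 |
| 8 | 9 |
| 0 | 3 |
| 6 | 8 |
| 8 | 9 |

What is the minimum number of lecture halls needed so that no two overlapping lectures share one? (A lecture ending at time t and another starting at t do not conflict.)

2

Count concurrent intervals with a sweep; the peak is the room count.
Events (time:±→running): 0:+→1 3:-→0 6:+→1 8:-→0 8:+→1 8:+→2 … peak 2.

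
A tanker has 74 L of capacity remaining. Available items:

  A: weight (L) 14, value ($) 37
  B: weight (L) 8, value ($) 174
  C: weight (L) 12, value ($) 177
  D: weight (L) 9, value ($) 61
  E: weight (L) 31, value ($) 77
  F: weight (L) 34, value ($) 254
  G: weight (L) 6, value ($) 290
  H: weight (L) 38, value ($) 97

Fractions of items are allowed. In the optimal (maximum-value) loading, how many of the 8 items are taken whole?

5

Order: G (290/6=48.33) > B (174/8=21.75) > C (177/12=14.75) > F (254/34=7.47) > D (61/9=6.78) > A (37/14=2.64) > H (97/38=2.55) > E (77/31=2.48)
Fill: take G (6 @ 290) → take B (8 @ 174) → take C (12 @ 177) → take F (34 @ 254) → take D (9 @ 61) → take 5/14 of A → 13.21; 74/74 used.
5 item(s) taken whole; one partial (take 5/14 of A).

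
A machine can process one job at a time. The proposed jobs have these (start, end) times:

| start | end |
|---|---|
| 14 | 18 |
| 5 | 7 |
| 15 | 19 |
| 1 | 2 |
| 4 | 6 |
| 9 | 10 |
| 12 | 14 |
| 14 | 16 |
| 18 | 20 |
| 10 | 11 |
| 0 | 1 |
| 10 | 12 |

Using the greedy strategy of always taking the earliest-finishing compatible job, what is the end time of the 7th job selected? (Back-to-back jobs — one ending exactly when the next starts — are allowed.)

16

Sorted by end: (0,1)  (1,2)  (4,6)  (5,7)  (9,10)  (10,11)  (10,12)  (12,14)  (14,16)  (14,18)  (15,19)  (18,20)
take (0,1); take (1,2); take (4,6); skip (5,7); take (9,10); take (10,11); take (12,14); take (14,16); skip (14,18); take (18,20).
Selected: (0,1) (1,2) (4,6) (9,10) (10,11) (12,14) (14,16) (18,20)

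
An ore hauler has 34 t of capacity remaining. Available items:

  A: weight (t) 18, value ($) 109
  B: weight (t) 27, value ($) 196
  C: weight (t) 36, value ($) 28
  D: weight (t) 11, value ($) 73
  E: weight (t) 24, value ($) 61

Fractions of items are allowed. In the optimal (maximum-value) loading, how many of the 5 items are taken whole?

Ratios (sorted): B 7.26, D 6.64, A 6.06, E 2.54, C 0.78
take B (27 @ 196); take 7/11 of D → 46.45. Capacity used 34/34.
1 item(s) taken whole; one partial (take 7/11 of D).

1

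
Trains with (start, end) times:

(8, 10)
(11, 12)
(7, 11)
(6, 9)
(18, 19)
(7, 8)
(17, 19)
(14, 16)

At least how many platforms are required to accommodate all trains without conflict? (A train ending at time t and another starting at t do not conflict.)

starts: [6, 7, 7, 8, 11, 14, 17, 18]
ends:   [8, 9, 10, 11, 12, 16, 19, 19]
s6→1 s7→2 s7→3  — peak 3.

3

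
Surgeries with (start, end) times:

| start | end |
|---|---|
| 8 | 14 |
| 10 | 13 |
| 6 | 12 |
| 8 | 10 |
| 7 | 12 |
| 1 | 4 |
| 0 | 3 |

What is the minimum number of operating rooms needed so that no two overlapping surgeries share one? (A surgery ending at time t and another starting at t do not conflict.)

starts: [0, 1, 6, 7, 8, 8, 10]
ends:   [3, 4, 10, 12, 12, 13, 14]
s0→1 s1→2 e3→1 e4→0 s6→1 s7→2 s8→3 s8→4  — peak 4.

4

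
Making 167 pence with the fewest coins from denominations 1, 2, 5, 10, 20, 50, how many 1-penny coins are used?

0

167 − 3×50→17 − 1×10→7 − 1×5→2 − 1×2→0
Count of 1: 0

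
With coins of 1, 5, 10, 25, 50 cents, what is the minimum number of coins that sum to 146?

6

146 − 2×50→46 − 1×25→21 − 2×10→1 − 1×1→0
Total coins = 2 + 1 + 2 + 1 = 6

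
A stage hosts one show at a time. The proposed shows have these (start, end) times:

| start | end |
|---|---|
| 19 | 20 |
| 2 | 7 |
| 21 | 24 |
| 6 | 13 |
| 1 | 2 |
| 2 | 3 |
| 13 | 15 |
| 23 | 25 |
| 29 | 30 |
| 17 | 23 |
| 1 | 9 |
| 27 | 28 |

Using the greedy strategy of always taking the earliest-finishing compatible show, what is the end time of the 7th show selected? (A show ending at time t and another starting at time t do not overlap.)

Sort by end time and greedily take each interval whose start is ≥ the last chosen end.
Sorted by end: (1,2)  (2,3)  (2,7)  (1,9)  (6,13)  (13,15)  (19,20)  (17,23)  (21,24)  (23,25)  (27,28)  (29,30)
take (1,2); take (2,3); skip (1,9); take (6,13); take (13,15); take (19,20); skip (17,23); take (21,24); skip (23,25); take (27,28); take (29,30).
Selected: (1,2) (2,3) (6,13) (13,15) (19,20) (21,24) (27,28) (29,30)

28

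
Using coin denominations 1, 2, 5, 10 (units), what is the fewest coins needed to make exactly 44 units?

6

44 − 4×10→4 − 2×2→0
Total coins = 4 + 2 = 6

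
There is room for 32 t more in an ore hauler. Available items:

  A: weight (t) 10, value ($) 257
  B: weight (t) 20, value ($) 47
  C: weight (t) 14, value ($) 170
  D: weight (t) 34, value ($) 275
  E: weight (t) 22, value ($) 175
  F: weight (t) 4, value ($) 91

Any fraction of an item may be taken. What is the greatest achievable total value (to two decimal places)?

550.35

Greedy by value/weight ratio, highest first.
Ratios (sorted): A 25.70, F 22.75, C 12.14, D 8.09, E 7.95, B 2.35
take A (10 @ 257); take F (4 @ 91); take C (14 @ 170); take 4/34 of D → 32.35. Capacity used 32/32.
Total value = 550.35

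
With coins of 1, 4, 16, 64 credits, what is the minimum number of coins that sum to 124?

Use the largest denomination that fits, subtract, and repeat.
124 − 1×64→60 − 3×16→12 − 3×4→0
Total coins = 1 + 3 + 3 = 7

7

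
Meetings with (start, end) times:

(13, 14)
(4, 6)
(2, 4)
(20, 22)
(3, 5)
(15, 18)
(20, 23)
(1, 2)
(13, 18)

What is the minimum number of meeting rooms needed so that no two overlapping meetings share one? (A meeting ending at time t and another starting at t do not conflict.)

2

The answer is the maximum number of intervals overlapping at any instant.
Events (time:±→running): 1:+→1 2:-→0 2:+→1 3:+→2 … peak 2.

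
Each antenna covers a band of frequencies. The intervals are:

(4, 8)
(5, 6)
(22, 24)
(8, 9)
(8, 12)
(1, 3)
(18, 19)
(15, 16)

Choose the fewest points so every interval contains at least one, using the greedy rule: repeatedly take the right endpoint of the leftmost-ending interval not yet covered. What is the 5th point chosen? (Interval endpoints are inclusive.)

Sorted: [1,3] [5,6] [4,8] [8,9] [8,12] [15,16] [18,19] [22,24]
{[1,3]} hit by 3; {[5,6],[4,8]} hit by 6; {[8,9],[8,12]} hit by 9; {[15,16]} hit by 16; {[18,19]} hit by 19; {[22,24]} hit by 24.
Points: 3, 6, 9, 16, 19, 24 (6 total).

19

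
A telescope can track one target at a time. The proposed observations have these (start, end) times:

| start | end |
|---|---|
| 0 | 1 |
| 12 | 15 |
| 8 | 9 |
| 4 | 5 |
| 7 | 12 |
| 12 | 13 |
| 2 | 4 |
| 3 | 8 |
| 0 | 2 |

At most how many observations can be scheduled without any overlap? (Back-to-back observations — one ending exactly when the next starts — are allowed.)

5

Sort by end time and greedily take each interval whose start is ≥ the last chosen end.
By end time: (0,1), (0,2), (2,4), (4,5), (3,8), (8,9), (7,12), (12,13), (12,15).
Pick (0,1); next start ≥ 1 → (2,4); next start ≥ 4 → (4,5); next start ≥ 5 → (8,9); next start ≥ 9 → (12,13).
Selected 5 observations.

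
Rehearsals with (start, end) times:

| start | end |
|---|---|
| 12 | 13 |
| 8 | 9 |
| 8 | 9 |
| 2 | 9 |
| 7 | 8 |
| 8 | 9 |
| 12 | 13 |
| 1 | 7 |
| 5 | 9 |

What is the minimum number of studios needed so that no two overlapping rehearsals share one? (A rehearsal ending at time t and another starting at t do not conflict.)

5

Count concurrent intervals with a sweep; the peak is the room count.
Events (time:±→running): 1:+→1 2:+→2 5:+→3 7:-→2 7:+→3 8:-→2 8:+→3 8:+→4 8:+→5 … peak 5.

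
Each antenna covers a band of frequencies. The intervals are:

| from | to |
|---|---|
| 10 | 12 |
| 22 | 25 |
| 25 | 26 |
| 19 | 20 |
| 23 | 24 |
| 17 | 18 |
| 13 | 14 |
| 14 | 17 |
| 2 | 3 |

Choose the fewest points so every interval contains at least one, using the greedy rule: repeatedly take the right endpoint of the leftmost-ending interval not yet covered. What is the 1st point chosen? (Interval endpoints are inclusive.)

3

Sort by right endpoint; whenever an interval is uncovered, place a point at its right end.
Sorted: [2,3] [10,12] [13,14] [14,17] [17,18] [19,20] [23,24] [22,25] [25,26]
{[2,3]} hit by 3; {[10,12]} hit by 12; {[13,14],[14,17]} hit by 14; {[17,18]} hit by 18; {[19,20]} hit by 20; {[23,24],[22,25]} hit by 24; {[25,26]} hit by 26.
Points: 3, 12, 14, 18, 20, 24, 26 (7 total).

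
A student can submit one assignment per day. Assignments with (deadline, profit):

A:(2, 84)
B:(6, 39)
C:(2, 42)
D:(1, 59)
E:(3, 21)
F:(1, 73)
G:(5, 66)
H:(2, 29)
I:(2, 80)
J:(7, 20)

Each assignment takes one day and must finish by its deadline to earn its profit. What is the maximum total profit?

310

Profit order: A=84 I=80 F=73 G=66 D=59 C=42 B=39 H=29 E=21 J=20
Assign: A→slot 2, I→slot 1, F skipped, G→slot 5, D skipped, C skipped, B→slot 6, H skipped, E→slot 3, J→slot 7.
Slots: [1:I] [2:A] [3:E] [5:G] [6:B] [7:J]
Profit = 80 + 84 + 21 + 66 + 39 + 20 = 310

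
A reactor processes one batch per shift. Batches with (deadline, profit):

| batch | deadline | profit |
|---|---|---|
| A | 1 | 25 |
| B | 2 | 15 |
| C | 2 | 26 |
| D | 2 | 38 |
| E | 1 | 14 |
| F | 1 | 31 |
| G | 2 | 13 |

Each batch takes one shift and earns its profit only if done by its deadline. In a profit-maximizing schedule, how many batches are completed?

2

Take jobs in profit order; each goes to the latest open slot no later than its deadline.
By profit: D(d2,38), F(d1,31), C(d2,26), A(d1,25), B(d2,15), E(d1,14), G(d2,13)
D→slot 2; F→slot 1; C skipped; A skipped; B skipped; E skipped; G skipped.
2 of 7 scheduled.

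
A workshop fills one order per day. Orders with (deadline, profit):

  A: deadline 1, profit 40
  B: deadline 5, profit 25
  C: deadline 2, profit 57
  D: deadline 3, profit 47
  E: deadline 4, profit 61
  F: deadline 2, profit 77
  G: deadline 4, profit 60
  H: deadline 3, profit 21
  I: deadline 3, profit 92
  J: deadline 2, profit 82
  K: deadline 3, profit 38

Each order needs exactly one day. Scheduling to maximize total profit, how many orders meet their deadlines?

Take jobs in profit order; each goes to the latest open slot no later than its deadline.
Profit order: I=92 J=82 F=77 E=61 G=60 C=57 D=47 A=40 K=38 B=25 H=21
Assign: I→slot 3, J→slot 2, F→slot 1, E→slot 4, G skipped, C skipped, D skipped, A skipped, K skipped, B→slot 5, H skipped.
Slots: [1:F] [2:J] [3:I] [4:E] [5:B]
5 of 11 scheduled.

5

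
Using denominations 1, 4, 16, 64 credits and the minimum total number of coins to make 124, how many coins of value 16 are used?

3

Greedy: take as many of the largest coin as possible, then repeat with the remainder.
124 = 1×64 + 3×16 + 3×4
Count of 16: 3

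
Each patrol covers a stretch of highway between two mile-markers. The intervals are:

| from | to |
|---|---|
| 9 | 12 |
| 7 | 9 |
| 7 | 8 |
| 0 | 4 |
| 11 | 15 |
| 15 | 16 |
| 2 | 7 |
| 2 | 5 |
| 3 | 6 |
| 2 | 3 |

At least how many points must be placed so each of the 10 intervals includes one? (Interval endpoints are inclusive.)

4

Process intervals by earliest right end; each time one isn't hit yet, stab at its right endpoint.
Sorted: [2,3] [0,4] [2,5] [3,6] [2,7] [7,8] [7,9] [9,12] [11,15] [15,16]
{[2,3],[0,4],[2,5],[3,6],[2,7]} hit by 3; {[7,8],[7,9]} hit by 8; {[9,12],[11,15]} hit by 12; {[15,16]} hit by 16.
Points: 3, 8, 12, 16 (4 total).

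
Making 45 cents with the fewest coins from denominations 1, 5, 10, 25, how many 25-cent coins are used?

1

Use the largest denomination that fits, subtract, and repeat.
45 − 1×25→20 − 2×10→0
Count of 25: 1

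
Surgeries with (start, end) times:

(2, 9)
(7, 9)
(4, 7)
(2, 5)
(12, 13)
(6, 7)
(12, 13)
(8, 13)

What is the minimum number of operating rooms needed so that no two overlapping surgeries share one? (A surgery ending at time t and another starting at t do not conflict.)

The answer is the maximum number of intervals overlapping at any instant.
Events (time:±→running): 2:+→1 2:+→2 4:+→3 … peak 3.

3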